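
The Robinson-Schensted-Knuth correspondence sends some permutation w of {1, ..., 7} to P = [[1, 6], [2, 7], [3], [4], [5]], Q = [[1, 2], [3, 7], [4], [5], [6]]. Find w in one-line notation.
5 7 4 3 2 1 6

Reverse the RSK construction: for i from n down to 1, find the cell of Q containing i, remove the entry at that cell from P, and reverse-bump it up through P; the value ejected from row 1 is w(i).

Step i=7: Q has 7 at row 2, column 2; remove 7 from row 2 of P and reverse-bump: 7 enters row 1 and ejects 6. So w(7) = 6. P is now [[1, 7], [2], [3], [4], [5]].
Step i=6: Q has 6 at row 5, column 1; remove 5 from row 5 of P and reverse-bump: 5 enters row 4 and ejects 4; 4 enters row 3 and ejects 3; 3 enters row 2 and ejects 2; 2 enters row 1 and ejects 1. So w(6) = 1. P is now [[2, 7], [3], [4], [5]].
Step i=5: Q has 5 at row 4, column 1; remove 5 from row 4 of P and reverse-bump: 5 enters row 3 and ejects 4; 4 enters row 2 and ejects 3; 3 enters row 1 and ejects 2. So w(5) = 2. P is now [[3, 7], [4], [5]].
Step i=4: Q has 4 at row 3, column 1; remove 5 from row 3 of P and reverse-bump: 5 enters row 2 and ejects 4; 4 enters row 1 and ejects 3. So w(4) = 3. P is now [[4, 7], [5]].
Step i=3: Q has 3 at row 2, column 1; remove 5 from row 2 of P and reverse-bump: 5 enters row 1 and ejects 4. So w(3) = 4. P is now [[5, 7]].
Step i=2: Q has 2 at row 1, column 2; remove that cell from P, ejecting 7. So w(2) = 7. P is now [[5]].
Step i=1: Q has 1 at row 1, column 1; remove that cell from P, ejecting 5. So w(1) = 5. P is now [].

So w = 5 7 4 3 2 1 6.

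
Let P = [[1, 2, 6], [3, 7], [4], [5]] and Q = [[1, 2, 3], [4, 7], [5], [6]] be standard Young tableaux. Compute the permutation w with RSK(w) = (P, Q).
Reverse the RSK construction: for i from n down to 1, find the cell of Q containing i, remove the entry at that cell from P, and reverse-bump it up through P; the value ejected from row 1 is w(i).

Step i=7: Q has 7 at row 2, column 2; remove 7 from row 2 of P and reverse-bump: 7 enters row 1 and ejects 6. So w(7) = 6. P is now [[1, 2, 7], [3], [4], [5]].
Step i=6: Q has 6 at row 4, column 1; remove 5 from row 4 of P and reverse-bump: 5 enters row 3 and ejects 4; 4 enters row 2 and ejects 3; 3 enters row 1 and ejects 2. So w(6) = 2. P is now [[1, 3, 7], [4], [5]].
Step i=5: Q has 5 at row 3, column 1; remove 5 from row 3 of P and reverse-bump: 5 enters row 2 and ejects 4; 4 enters row 1 and ejects 3. So w(5) = 3. P is now [[1, 4, 7], [5]].
Step i=4: Q has 4 at row 2, column 1; remove 5 from row 2 of P and reverse-bump: 5 enters row 1 and ejects 4. So w(4) = 4. P is now [[1, 5, 7]].
Step i=3: Q has 3 at row 1, column 3; remove that cell from P, ejecting 7. So w(3) = 7. P is now [[1, 5]].
Step i=2: Q has 2 at row 1, column 2; remove that cell from P, ejecting 5. So w(2) = 5. P is now [[1]].
Step i=1: Q has 1 at row 1, column 1; remove that cell from P, ejecting 1. So w(1) = 1. P is now [].

So w = 1 5 7 4 3 2 6.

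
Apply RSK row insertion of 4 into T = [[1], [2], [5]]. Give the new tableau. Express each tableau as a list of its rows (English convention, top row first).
4 is larger than every entry of row 1, so it is appended to row 1. The new tableau is [[1, 4], [2], [5]].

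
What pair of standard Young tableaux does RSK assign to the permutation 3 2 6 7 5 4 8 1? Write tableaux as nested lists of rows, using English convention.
Insert each entry of the permutation into P by Schensted row insertion, recording in Q the position of each new cell.

Insert 3: appended to row 1. P = [[3]].
Insert 2: 2 bumps 3 from row 1; 3 starts row 2. P = [[2], [3]].
Insert 6: appended to row 1. P = [[2, 6], [3]].
Insert 7: appended to row 1. P = [[2, 6, 7], [3]].
Insert 5: 5 bumps 6 from row 1; 6 appends to row 2. P = [[2, 5, 7], [3, 6]].
Insert 4: 4 bumps 5 from row 1; 5 bumps 6 from row 2; 6 starts row 3. P = [[2, 4, 7], [3, 5], [6]].
Insert 8: appended to row 1. P = [[2, 4, 7, 8], [3, 5], [6]].
Insert 1: 1 bumps 2 from row 1; 2 bumps 3 from row 2; 3 bumps 6 from row 3; 6 starts row 4. P = [[1, 4, 7, 8], [2, 5], [3], [6]].

So P = [[1, 4, 7, 8], [2, 5], [3], [6]], Q = [[1, 3, 4, 7], [2, 5], [6], [8]].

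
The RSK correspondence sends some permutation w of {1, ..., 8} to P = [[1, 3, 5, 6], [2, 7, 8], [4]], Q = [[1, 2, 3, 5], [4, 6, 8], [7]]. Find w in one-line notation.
Reverse the RSK construction: for i from n down to 1, find the cell of Q containing i, remove the entry at that cell from P, and reverse-bump it up through P; the value ejected from row 1 is w(i).

Step i=8: Q has 8 at row 2, column 3; remove 8 from row 2 of P and reverse-bump: 8 enters row 1 and ejects 6. So w(8) = 6. P is now [[1, 3, 5, 8], [2, 7], [4]].
Step i=7: Q has 7 at row 3, column 1; remove 4 from row 3 of P and reverse-bump: 4 enters row 2 and ejects 2; 2 enters row 1 and ejects 1. So w(7) = 1. P is now [[2, 3, 5, 8], [4, 7]].
Step i=6: Q has 6 at row 2, column 2; remove 7 from row 2 of P and reverse-bump: 7 enters row 1 and ejects 5. So w(6) = 5. P is now [[2, 3, 7, 8], [4]].
Step i=5: Q has 5 at row 1, column 4; remove that cell from P, ejecting 8. So w(5) = 8. P is now [[2, 3, 7], [4]].
Step i=4: Q has 4 at row 2, column 1; remove 4 from row 2 of P and reverse-bump: 4 enters row 1 and ejects 3. So w(4) = 3. P is now [[2, 4, 7]].
Step i=3: Q has 3 at row 1, column 3; remove that cell from P, ejecting 7. So w(3) = 7. P is now [[2, 4]].
Step i=2: Q has 2 at row 1, column 2; remove that cell from P, ejecting 4. So w(2) = 4. P is now [[2]].
Step i=1: Q has 1 at row 1, column 1; remove that cell from P, ejecting 2. So w(1) = 2. P is now [].

So w = 2 4 7 3 8 5 1 6.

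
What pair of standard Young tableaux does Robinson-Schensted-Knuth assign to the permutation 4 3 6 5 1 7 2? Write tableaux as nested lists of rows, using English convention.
Insert each entry of the permutation into P by Schensted row insertion, recording in Q the position of each new cell.

Insert 4: appended to row 1. P = [[4]], Q = [[1]].
Insert 3: 3 bumps 4 from row 1; 4 starts row 2. P = [[3], [4]], Q = [[1], [2]].
Insert 6: appended to row 1. P = [[3, 6], [4]], Q = [[1, 3], [2]].
Insert 5: 5 bumps 6 from row 1; 6 appends to row 2. P = [[3, 5], [4, 6]], Q = [[1, 3], [2, 4]].
Insert 1: 1 bumps 3 from row 1; 3 bumps 4 from row 2; 4 starts row 3. P = [[1, 5], [3, 6], [4]], Q = [[1, 3], [2, 4], [5]].
Insert 7: appended to row 1. P = [[1, 5, 7], [3, 6], [4]], Q = [[1, 3, 6], [2, 4], [5]].
Insert 2: 2 bumps 5 from row 1; 5 bumps 6 from row 2; 6 appends to row 3. P = [[1, 2, 7], [3, 5], [4, 6]], Q = [[1, 3, 6], [2, 4], [5, 7]].

So P = [[1, 2, 7], [3, 5], [4, 6]], Q = [[1, 3, 6], [2, 4], [5, 7]].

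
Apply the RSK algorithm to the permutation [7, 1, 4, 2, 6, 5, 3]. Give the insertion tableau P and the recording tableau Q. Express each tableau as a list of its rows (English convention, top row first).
P = [[1, 2, 3], [4, 5], [6], [7]], Q = [[1, 3, 5], [2, 6], [4], [7]]

Insert each entry of the permutation into P by Schensted row insertion, recording in Q the position of each new cell.

Insert 7: appended to row 1. P = [[7]].
Insert 1: 1 bumps 7 from row 1; 7 starts row 2. P = [[1], [7]].
Insert 4: appended to row 1. P = [[1, 4], [7]].
Insert 2: 2 bumps 4 from row 1; 4 bumps 7 from row 2; 7 starts row 3. P = [[1, 2], [4], [7]].
Insert 6: appended to row 1. P = [[1, 2, 6], [4], [7]].
Insert 5: 5 bumps 6 from row 1; 6 appends to row 2. P = [[1, 2, 5], [4, 6], [7]].
Insert 3: 3 bumps 5 from row 1; 5 bumps 6 from row 2; 6 bumps 7 from row 3; 7 starts row 4. P = [[1, 2, 3], [4, 5], [6], [7]].

So P = [[1, 2, 3], [4, 5], [6], [7]], Q = [[1, 3, 5], [2, 6], [4], [7]].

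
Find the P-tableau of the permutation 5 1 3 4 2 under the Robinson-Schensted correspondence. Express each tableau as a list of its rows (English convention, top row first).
P = [[1, 2, 4], [3], [5]]

Insert 5: appended to row 1. P = [[5]].
Insert 1: 1 bumps 5 from row 1; 5 starts row 2. P = [[1], [5]].
Insert 3: appended to row 1. P = [[1, 3], [5]].
Insert 4: appended to row 1. P = [[1, 3, 4], [5]].
Insert 2: 2 bumps 3 from row 1; 3 bumps 5 from row 2; 5 starts row 3. P = [[1, 2, 4], [3], [5]].

So P = [[1, 2, 4], [3], [5]].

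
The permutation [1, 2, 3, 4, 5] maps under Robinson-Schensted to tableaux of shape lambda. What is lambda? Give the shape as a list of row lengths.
Row-insert each entry into an empty tableau.

After inserting 1: P = [[1]].
After inserting 2: P = [[1, 2]].
After inserting 3: P = [[1, 2, 3]].
After inserting 4: P = [[1, 2, 3, 4]].
After inserting 5: P = [[1, 2, 3, 4, 5]].

The final insertion tableau P = [[1, 2, 3, 4, 5]] has shape [5].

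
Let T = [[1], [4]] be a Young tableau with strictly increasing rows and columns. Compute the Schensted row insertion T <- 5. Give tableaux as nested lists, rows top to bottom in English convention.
[[1, 5], [4]]

5 is larger than every entry of row 1, so it is appended to row 1. The new tableau is [[1, 5], [4]].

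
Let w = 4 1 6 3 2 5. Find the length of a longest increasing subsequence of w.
3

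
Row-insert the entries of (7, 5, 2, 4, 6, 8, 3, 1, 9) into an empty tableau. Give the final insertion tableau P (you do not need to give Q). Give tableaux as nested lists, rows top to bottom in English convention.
Insert 7: appended to row 1. P = [[7]].
Insert 5: 5 bumps 7 from row 1; 7 starts row 2. P = [[5], [7]].
Insert 2: 2 bumps 5 from row 1; 5 bumps 7 from row 2; 7 starts row 3. P = [[2], [5], [7]].
Insert 4: appended to row 1. P = [[2, 4], [5], [7]].
Insert 6: appended to row 1. P = [[2, 4, 6], [5], [7]].
Insert 8: appended to row 1. P = [[2, 4, 6, 8], [5], [7]].
Insert 3: 3 bumps 4 from row 1; 4 bumps 5 from row 2; 5 bumps 7 from row 3; 7 starts row 4. P = [[2, 3, 6, 8], [4], [5], [7]].
Insert 1: 1 bumps 2 from row 1; 2 bumps 4 from row 2; 4 bumps 5 from row 3; 5 bumps 7 from row 4; 7 starts row 5. P = [[1, 3, 6, 8], [2], [4], [5], [7]].
Insert 9: appended to row 1. P = [[1, 3, 6, 8, 9], [2], [4], [5], [7]].

So P = [[1, 3, 6, 8, 9], [2], [4], [5], [7]].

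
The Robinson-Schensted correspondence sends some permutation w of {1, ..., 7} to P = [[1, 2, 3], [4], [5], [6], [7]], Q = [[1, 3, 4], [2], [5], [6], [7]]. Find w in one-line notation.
Reverse RSK: for i = n, n-1, ..., 1, locate i in Q, remove the corresponding corner cell from P, and reverse-bump its entry up through P; the value ejected from row 1 is w(i).

So w = 7 1 2 6 5 4 3.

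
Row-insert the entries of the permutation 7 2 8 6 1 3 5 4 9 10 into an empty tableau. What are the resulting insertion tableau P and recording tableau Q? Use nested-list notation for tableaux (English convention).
Insert each entry of the permutation into P by Schensted row insertion, recording in Q the position of each new cell.

After inserting 7: P = [[7]].
After inserting 2: P = [[2], [7]].
After inserting 8: P = [[2, 8], [7]].
After inserting 6: P = [[2, 6], [7, 8]].
After inserting 1: P = [[1, 6], [2, 8], [7]].
After inserting 3: P = [[1, 3], [2, 6], [7, 8]].
After inserting 5: P = [[1, 3, 5], [2, 6], [7, 8]].
After inserting 4: P = [[1, 3, 4], [2, 5], [6, 8], [7]].
After inserting 9: P = [[1, 3, 4, 9], [2, 5], [6, 8], [7]].
After inserting 10: P = [[1, 3, 4, 9, 10], [2, 5], [6, 8], [7]].

So P = [[1, 3, 4, 9, 10], [2, 5], [6, 8], [7]], Q = [[1, 3, 7, 9, 10], [2, 4], [5, 6], [8]].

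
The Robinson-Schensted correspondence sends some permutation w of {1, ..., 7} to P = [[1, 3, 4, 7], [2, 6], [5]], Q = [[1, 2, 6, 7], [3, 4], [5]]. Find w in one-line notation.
5 6 2 3 1 4 7

Reverse the RSK construction: for i from n down to 1, find the cell of Q containing i, remove the entry at that cell from P, and reverse-bump it up through P; the value ejected from row 1 is w(i).

Step i=7: Q has 7 at row 1, column 4; remove that cell from P, ejecting 7. So w(7) = 7. P is now [[1, 3, 4], [2, 6], [5]].
Step i=6: Q has 6 at row 1, column 3; remove that cell from P, ejecting 4. So w(6) = 4. P is now [[1, 3], [2, 6], [5]].
Step i=5: Q has 5 at row 3, column 1; remove 5 from row 3 of P and reverse-bump: 5 enters row 2 and ejects 2; 2 enters row 1 and ejects 1. So w(5) = 1. P is now [[2, 3], [5, 6]].
Step i=4: Q has 4 at row 2, column 2; remove 6 from row 2 of P and reverse-bump: 6 enters row 1 and ejects 3. So w(4) = 3. P is now [[2, 6], [5]].
Step i=3: Q has 3 at row 2, column 1; remove 5 from row 2 of P and reverse-bump: 5 enters row 1 and ejects 2. So w(3) = 2. P is now [[5, 6]].
Step i=2: Q has 2 at row 1, column 2; remove that cell from P, ejecting 6. So w(2) = 6. P is now [[5]].
Step i=1: Q has 1 at row 1, column 1; remove that cell from P, ejecting 5. So w(1) = 5. P is now [].

So w = 5 6 2 3 1 4 7.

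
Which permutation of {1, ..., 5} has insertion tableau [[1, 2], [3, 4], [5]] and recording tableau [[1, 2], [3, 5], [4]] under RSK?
3 5 4 1 2

Reverse RSK: for i = n, n-1, ..., 1, locate i in Q, remove the corresponding corner cell from P, and reverse-bump its entry up through P; the value ejected from row 1 is w(i).

So w = 3 5 4 1 2.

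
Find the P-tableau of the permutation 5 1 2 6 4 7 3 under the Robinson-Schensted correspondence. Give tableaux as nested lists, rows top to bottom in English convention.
P = [[1, 2, 3, 7], [4, 6], [5]]

After inserting 5: P = [[5]].
After inserting 1: P = [[1], [5]].
After inserting 2: P = [[1, 2], [5]].
After inserting 6: P = [[1, 2, 6], [5]].
After inserting 4: P = [[1, 2, 4], [5, 6]].
After inserting 7: P = [[1, 2, 4, 7], [5, 6]].
After inserting 3: P = [[1, 2, 3, 7], [4, 6], [5]].

So P = [[1, 2, 3, 7], [4, 6], [5]].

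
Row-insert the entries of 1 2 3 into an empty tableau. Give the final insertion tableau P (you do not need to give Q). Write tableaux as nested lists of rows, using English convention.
Insert 1: appended to row 1. P = [[1]].
Insert 2: appended to row 1. P = [[1, 2]].
Insert 3: appended to row 1. P = [[1, 2, 3]].

So P = [[1, 2, 3]].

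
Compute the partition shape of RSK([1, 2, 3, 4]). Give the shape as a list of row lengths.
Row-insert each entry into an empty tableau.

After inserting 1: P = [[1]].
After inserting 2: P = [[1, 2]].
After inserting 3: P = [[1, 2, 3]].
After inserting 4: P = [[1, 2, 3, 4]].

The final insertion tableau P = [[1, 2, 3, 4]] has shape [4].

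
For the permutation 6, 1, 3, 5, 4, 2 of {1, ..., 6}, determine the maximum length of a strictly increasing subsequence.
3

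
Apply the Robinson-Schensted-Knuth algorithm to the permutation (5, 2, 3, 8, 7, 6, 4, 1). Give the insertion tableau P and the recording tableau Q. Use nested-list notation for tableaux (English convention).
P = [[1, 3, 4], [2, 6], [5], [7], [8]], Q = [[1, 3, 4], [2, 5], [6], [7], [8]]

Insert each entry of the permutation into P by Schensted row insertion, recording in Q the position of each new cell.

Insert 5: appended to row 1. P = [[5]], Q = [[1]].
Insert 2: 2 bumps 5 from row 1; 5 starts row 2. P = [[2], [5]], Q = [[1], [2]].
Insert 3: appended to row 1. P = [[2, 3], [5]], Q = [[1, 3], [2]].
Insert 8: appended to row 1. P = [[2, 3, 8], [5]], Q = [[1, 3, 4], [2]].
Insert 7: 7 bumps 8 from row 1; 8 appends to row 2. P = [[2, 3, 7], [5, 8]], Q = [[1, 3, 4], [2, 5]].
Insert 6: 6 bumps 7 from row 1; 7 bumps 8 from row 2; 8 starts row 3. P = [[2, 3, 6], [5, 7], [8]], Q = [[1, 3, 4], [2, 5], [6]].
Insert 4: 4 bumps 6 from row 1; 6 bumps 7 from row 2; 7 bumps 8 from row 3; 8 starts row 4. P = [[2, 3, 4], [5, 6], [7], [8]], Q = [[1, 3, 4], [2, 5], [6], [7]].
Insert 1: 1 bumps 2 from row 1; 2 bumps 5 from row 2; 5 bumps 7 from row 3; 7 bumps 8 from row 4; 8 starts row 5. P = [[1, 3, 4], [2, 6], [5], [7], [8]], Q = [[1, 3, 4], [2, 5], [6], [7], [8]].

So P = [[1, 3, 4], [2, 6], [5], [7], [8]], Q = [[1, 3, 4], [2, 5], [6], [7], [8]].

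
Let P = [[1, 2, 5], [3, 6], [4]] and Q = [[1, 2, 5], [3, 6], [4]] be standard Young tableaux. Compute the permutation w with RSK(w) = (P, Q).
1 4 3 2 6 5

Reverse the RSK construction: for i from n down to 1, find the cell of Q containing i, remove the entry at that cell from P, and reverse-bump it up through P; the value ejected from row 1 is w(i).

Step i=6: Q has 6 at row 2, column 2; remove 6 from row 2 of P and reverse-bump: 6 enters row 1 and ejects 5. So w(6) = 5. P is now [[1, 2, 6], [3], [4]].
Step i=5: Q has 5 at row 1, column 3; remove that cell from P, ejecting 6. So w(5) = 6. P is now [[1, 2], [3], [4]].
Step i=4: Q has 4 at row 3, column 1; remove 4 from row 3 of P and reverse-bump: 4 enters row 2 and ejects 3; 3 enters row 1 and ejects 2. So w(4) = 2. P is now [[1, 3], [4]].
Step i=3: Q has 3 at row 2, column 1; remove 4 from row 2 of P and reverse-bump: 4 enters row 1 and ejects 3. So w(3) = 3. P is now [[1, 4]].
Step i=2: Q has 2 at row 1, column 2; remove that cell from P, ejecting 4. So w(2) = 4. P is now [[1]].
Step i=1: Q has 1 at row 1, column 1; remove that cell from P, ejecting 1. So w(1) = 1. P is now [].

So w = 1 4 3 2 6 5.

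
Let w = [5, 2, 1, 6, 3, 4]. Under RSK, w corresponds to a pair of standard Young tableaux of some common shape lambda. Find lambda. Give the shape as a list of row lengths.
[3, 2, 1]

Row-insert each entry into an empty tableau.

After inserting 5: P = [[5]].
After inserting 2: P = [[2], [5]].
After inserting 1: P = [[1], [2], [5]].
After inserting 6: P = [[1, 6], [2], [5]].
After inserting 3: P = [[1, 3], [2, 6], [5]].
After inserting 4: P = [[1, 3, 4], [2, 6], [5]].

The final insertion tableau P = [[1, 3, 4], [2, 6], [5]] has shape [3, 2, 1].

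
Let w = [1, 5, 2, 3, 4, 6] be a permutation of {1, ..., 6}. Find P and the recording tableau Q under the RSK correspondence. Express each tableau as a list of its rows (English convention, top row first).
Insert each entry of the permutation into P by Schensted row insertion, recording in Q the position of each new cell.

Insert 1: appended to row 1. P = [[1]].
Insert 5: appended to row 1. P = [[1, 5]].
Insert 2: 2 bumps 5 from row 1; 5 starts row 2. P = [[1, 2], [5]].
Insert 3: appended to row 1. P = [[1, 2, 3], [5]].
Insert 4: appended to row 1. P = [[1, 2, 3, 4], [5]].
Insert 6: appended to row 1. P = [[1, 2, 3, 4, 6], [5]].

So P = [[1, 2, 3, 4, 6], [5]], Q = [[1, 2, 4, 5, 6], [3]].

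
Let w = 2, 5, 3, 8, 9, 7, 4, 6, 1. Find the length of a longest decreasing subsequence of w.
4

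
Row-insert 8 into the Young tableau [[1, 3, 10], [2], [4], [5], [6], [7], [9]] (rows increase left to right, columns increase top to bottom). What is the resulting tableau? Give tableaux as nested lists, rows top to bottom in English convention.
In row 1, 8 replaces 10 (the leftmost entry greater than 8); 10 is bumped to row 2. 10 is appended to row 2. The new tableau is [[1, 3, 8], [2, 10], [4], [5], [6], [7], [9]].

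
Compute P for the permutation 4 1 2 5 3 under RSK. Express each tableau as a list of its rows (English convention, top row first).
P = [[1, 2, 3], [4, 5]]

After inserting 4: P = [[4]].
After inserting 1: P = [[1], [4]].
After inserting 2: P = [[1, 2], [4]].
After inserting 5: P = [[1, 2, 5], [4]].
After inserting 3: P = [[1, 2, 3], [4, 5]].

So P = [[1, 2, 3], [4, 5]].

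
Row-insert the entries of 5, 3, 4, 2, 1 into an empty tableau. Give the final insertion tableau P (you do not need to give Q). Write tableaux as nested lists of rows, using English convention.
Insert 5: appended to row 1. P = [[5]].
Insert 3: 3 bumps 5 from row 1; 5 starts row 2. P = [[3], [5]].
Insert 4: appended to row 1. P = [[3, 4], [5]].
Insert 2: 2 bumps 3 from row 1; 3 bumps 5 from row 2; 5 starts row 3. P = [[2, 4], [3], [5]].
Insert 1: 1 bumps 2 from row 1; 2 bumps 3 from row 2; 3 bumps 5 from row 3; 5 starts row 4. P = [[1, 4], [2], [3], [5]].

So P = [[1, 4], [2], [3], [5]].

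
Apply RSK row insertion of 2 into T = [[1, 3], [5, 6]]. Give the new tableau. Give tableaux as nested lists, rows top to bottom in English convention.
[[1, 2], [3, 6], [5]]

In row 1, 2 replaces 3 (the leftmost entry greater than 2); 3 is bumped to row 2. In row 2, 3 replaces 5 (the leftmost entry greater than 3); 5 is bumped to row 3. 5 starts a new row 3. The new tableau is [[1, 2], [3, 6], [5]].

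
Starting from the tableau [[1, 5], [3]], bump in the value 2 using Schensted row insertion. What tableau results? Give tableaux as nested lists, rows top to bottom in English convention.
[[1, 2], [3, 5]]

In row 1, 2 replaces 5 (the leftmost entry greater than 2); 5 is bumped to row 2. 5 is appended to row 2. The new tableau is [[1, 2], [3, 5]].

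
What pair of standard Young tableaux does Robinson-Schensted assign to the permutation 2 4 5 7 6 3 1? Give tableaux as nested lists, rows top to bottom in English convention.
Insert each entry of the permutation into P by Schensted row insertion, recording in Q the position of each new cell.

Insert 2: appended to row 1. P = [[2]], Q = [[1]].
Insert 4: appended to row 1. P = [[2, 4]], Q = [[1, 2]].
Insert 5: appended to row 1. P = [[2, 4, 5]], Q = [[1, 2, 3]].
Insert 7: appended to row 1. P = [[2, 4, 5, 7]], Q = [[1, 2, 3, 4]].
Insert 6: 6 bumps 7 from row 1; 7 starts row 2. P = [[2, 4, 5, 6], [7]], Q = [[1, 2, 3, 4], [5]].
Insert 3: 3 bumps 4 from row 1; 4 bumps 7 from row 2; 7 starts row 3. P = [[2, 3, 5, 6], [4], [7]], Q = [[1, 2, 3, 4], [5], [6]].
Insert 1: 1 bumps 2 from row 1; 2 bumps 4 from row 2; 4 bumps 7 from row 3; 7 starts row 4. P = [[1, 3, 5, 6], [2], [4], [7]], Q = [[1, 2, 3, 4], [5], [6], [7]].

So P = [[1, 3, 5, 6], [2], [4], [7]], Q = [[1, 2, 3, 4], [5], [6], [7]].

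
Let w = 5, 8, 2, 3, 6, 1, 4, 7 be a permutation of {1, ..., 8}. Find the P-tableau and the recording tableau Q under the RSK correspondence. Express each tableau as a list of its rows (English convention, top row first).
P = [[1, 3, 4, 7], [2, 6], [5, 8]], Q = [[1, 2, 5, 8], [3, 4], [6, 7]]

Insert each entry of the permutation into P by Schensted row insertion, recording in Q the position of each new cell.

Insert 5: appended to row 1. P = [[5]], Q = [[1]].
Insert 8: appended to row 1. P = [[5, 8]], Q = [[1, 2]].
Insert 2: 2 bumps 5 from row 1; 5 starts row 2. P = [[2, 8], [5]], Q = [[1, 2], [3]].
Insert 3: 3 bumps 8 from row 1; 8 appends to row 2. P = [[2, 3], [5, 8]], Q = [[1, 2], [3, 4]].
Insert 6: appended to row 1. P = [[2, 3, 6], [5, 8]], Q = [[1, 2, 5], [3, 4]].
Insert 1: 1 bumps 2 from row 1; 2 bumps 5 from row 2; 5 starts row 3. P = [[1, 3, 6], [2, 8], [5]], Q = [[1, 2, 5], [3, 4], [6]].
Insert 4: 4 bumps 6 from row 1; 6 bumps 8 from row 2; 8 appends to row 3. P = [[1, 3, 4], [2, 6], [5, 8]], Q = [[1, 2, 5], [3, 4], [6, 7]].
Insert 7: appended to row 1. P = [[1, 3, 4, 7], [2, 6], [5, 8]], Q = [[1, 2, 5, 8], [3, 4], [6, 7]].

So P = [[1, 3, 4, 7], [2, 6], [5, 8]], Q = [[1, 2, 5, 8], [3, 4], [6, 7]].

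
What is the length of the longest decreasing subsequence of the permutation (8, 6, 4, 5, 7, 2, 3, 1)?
5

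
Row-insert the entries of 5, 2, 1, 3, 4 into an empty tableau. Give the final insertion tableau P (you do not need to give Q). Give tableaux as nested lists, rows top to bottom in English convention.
Insert 5: appended to row 1. P = [[5]].
Insert 2: 2 bumps 5 from row 1; 5 starts row 2. P = [[2], [5]].
Insert 1: 1 bumps 2 from row 1; 2 bumps 5 from row 2; 5 starts row 3. P = [[1], [2], [5]].
Insert 3: appended to row 1. P = [[1, 3], [2], [5]].
Insert 4: appended to row 1. P = [[1, 3, 4], [2], [5]].

So P = [[1, 3, 4], [2], [5]].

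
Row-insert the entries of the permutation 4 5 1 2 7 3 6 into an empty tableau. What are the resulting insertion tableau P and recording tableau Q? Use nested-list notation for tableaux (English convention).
P = [[1, 2, 3, 6], [4, 5, 7]], Q = [[1, 2, 5, 7], [3, 4, 6]]

Insert each entry of the permutation into P by Schensted row insertion, recording in Q the position of each new cell.

Insert 4: appended to row 1. P = [[4]].
Insert 5: appended to row 1. P = [[4, 5]].
Insert 1: 1 bumps 4 from row 1; 4 starts row 2. P = [[1, 5], [4]].
Insert 2: 2 bumps 5 from row 1; 5 appends to row 2. P = [[1, 2], [4, 5]].
Insert 7: appended to row 1. P = [[1, 2, 7], [4, 5]].
Insert 3: 3 bumps 7 from row 1; 7 appends to row 2. P = [[1, 2, 3], [4, 5, 7]].
Insert 6: appended to row 1. P = [[1, 2, 3, 6], [4, 5, 7]].

So P = [[1, 2, 3, 6], [4, 5, 7]], Q = [[1, 2, 5, 7], [3, 4, 6]].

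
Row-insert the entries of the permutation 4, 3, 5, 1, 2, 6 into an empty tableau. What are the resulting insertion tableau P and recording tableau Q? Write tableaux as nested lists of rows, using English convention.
Insert each entry of the permutation into P by Schensted row insertion, recording in Q the position of each new cell.

After inserting 4: P = [[4]].
After inserting 3: P = [[3], [4]].
After inserting 5: P = [[3, 5], [4]].
After inserting 1: P = [[1, 5], [3], [4]].
After inserting 2: P = [[1, 2], [3, 5], [4]].
After inserting 6: P = [[1, 2, 6], [3, 5], [4]].

So P = [[1, 2, 6], [3, 5], [4]], Q = [[1, 3, 6], [2, 5], [4]].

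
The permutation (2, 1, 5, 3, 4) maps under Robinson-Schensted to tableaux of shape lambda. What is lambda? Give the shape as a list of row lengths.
[3, 2]

Row-insert each entry into an empty tableau.

After inserting 2: P = [[2]].
After inserting 1: P = [[1], [2]].
After inserting 5: P = [[1, 5], [2]].
After inserting 3: P = [[1, 3], [2, 5]].
After inserting 4: P = [[1, 3, 4], [2, 5]].

The final insertion tableau P = [[1, 3, 4], [2, 5]] has shape [3, 2].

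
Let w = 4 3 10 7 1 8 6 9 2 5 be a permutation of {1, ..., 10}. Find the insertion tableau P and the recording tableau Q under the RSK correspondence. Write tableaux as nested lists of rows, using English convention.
P = [[1, 2, 5, 9], [3, 6, 8], [4, 7], [10]], Q = [[1, 3, 6, 8], [2, 4, 10], [5, 7], [9]]

Insert each entry of the permutation into P by Schensted row insertion, recording in Q the position of each new cell.

After inserting 4: P = [[4]].
After inserting 3: P = [[3], [4]].
After inserting 10: P = [[3, 10], [4]].
After inserting 7: P = [[3, 7], [4, 10]].
After inserting 1: P = [[1, 7], [3, 10], [4]].
After inserting 8: P = [[1, 7, 8], [3, 10], [4]].
After inserting 6: P = [[1, 6, 8], [3, 7], [4, 10]].
After inserting 9: P = [[1, 6, 8, 9], [3, 7], [4, 10]].
After inserting 2: P = [[1, 2, 8, 9], [3, 6], [4, 7], [10]].
After inserting 5: P = [[1, 2, 5, 9], [3, 6, 8], [4, 7], [10]].

So P = [[1, 2, 5, 9], [3, 6, 8], [4, 7], [10]], Q = [[1, 3, 6, 8], [2, 4, 10], [5, 7], [9]].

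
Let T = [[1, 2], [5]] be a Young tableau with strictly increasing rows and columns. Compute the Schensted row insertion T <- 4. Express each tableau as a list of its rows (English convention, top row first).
[[1, 2, 4], [5]]

4 is larger than every entry of row 1, so it is appended to row 1. The new tableau is [[1, 2, 4], [5]].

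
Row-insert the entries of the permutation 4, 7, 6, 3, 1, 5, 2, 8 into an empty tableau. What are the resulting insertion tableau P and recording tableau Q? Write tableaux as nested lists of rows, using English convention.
P = [[1, 2, 8], [3, 5], [4, 6], [7]], Q = [[1, 2, 8], [3, 6], [4, 7], [5]]

Insert each entry of the permutation into P by Schensted row insertion, recording in Q the position of each new cell.

Insert 4: appended to row 1. P = [[4]], Q = [[1]].
Insert 7: appended to row 1. P = [[4, 7]], Q = [[1, 2]].
Insert 6: 6 bumps 7 from row 1; 7 starts row 2. P = [[4, 6], [7]], Q = [[1, 2], [3]].
Insert 3: 3 bumps 4 from row 1; 4 bumps 7 from row 2; 7 starts row 3. P = [[3, 6], [4], [7]], Q = [[1, 2], [3], [4]].
Insert 1: 1 bumps 3 from row 1; 3 bumps 4 from row 2; 4 bumps 7 from row 3; 7 starts row 4. P = [[1, 6], [3], [4], [7]], Q = [[1, 2], [3], [4], [5]].
Insert 5: 5 bumps 6 from row 1; 6 appends to row 2. P = [[1, 5], [3, 6], [4], [7]], Q = [[1, 2], [3, 6], [4], [5]].
Insert 2: 2 bumps 5 from row 1; 5 bumps 6 from row 2; 6 appends to row 3. P = [[1, 2], [3, 5], [4, 6], [7]], Q = [[1, 2], [3, 6], [4, 7], [5]].
Insert 8: appended to row 1. P = [[1, 2, 8], [3, 5], [4, 6], [7]], Q = [[1, 2, 8], [3, 6], [4, 7], [5]].

So P = [[1, 2, 8], [3, 5], [4, 6], [7]], Q = [[1, 2, 8], [3, 6], [4, 7], [5]].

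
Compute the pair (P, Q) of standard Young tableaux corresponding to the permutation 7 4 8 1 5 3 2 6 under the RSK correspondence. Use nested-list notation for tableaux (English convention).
Insert each entry of the permutation into P by Schensted row insertion, recording in Q the position of each new cell.

Insert 7: appended to row 1. P = [[7]], Q = [[1]].
Insert 4: 4 bumps 7 from row 1; 7 starts row 2. P = [[4], [7]], Q = [[1], [2]].
Insert 8: appended to row 1. P = [[4, 8], [7]], Q = [[1, 3], [2]].
Insert 1: 1 bumps 4 from row 1; 4 bumps 7 from row 2; 7 starts row 3. P = [[1, 8], [4], [7]], Q = [[1, 3], [2], [4]].
Insert 5: 5 bumps 8 from row 1; 8 appends to row 2. P = [[1, 5], [4, 8], [7]], Q = [[1, 3], [2, 5], [4]].
Insert 3: 3 bumps 5 from row 1; 5 bumps 8 from row 2; 8 appends to row 3. P = [[1, 3], [4, 5], [7, 8]], Q = [[1, 3], [2, 5], [4, 6]].
Insert 2: 2 bumps 3 from row 1; 3 bumps 4 from row 2; 4 bumps 7 from row 3; 7 starts row 4. P = [[1, 2], [3, 5], [4, 8], [7]], Q = [[1, 3], [2, 5], [4, 6], [7]].
Insert 6: appended to row 1. P = [[1, 2, 6], [3, 5], [4, 8], [7]], Q = [[1, 3, 8], [2, 5], [4, 6], [7]].

So P = [[1, 2, 6], [3, 5], [4, 8], [7]], Q = [[1, 3, 8], [2, 5], [4, 6], [7]].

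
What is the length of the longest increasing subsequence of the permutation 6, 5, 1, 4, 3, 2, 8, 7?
3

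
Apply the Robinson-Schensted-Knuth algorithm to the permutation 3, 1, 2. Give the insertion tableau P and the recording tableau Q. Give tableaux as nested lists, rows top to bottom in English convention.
Insert each entry of the permutation into P by Schensted row insertion, recording in Q the position of each new cell.

Insert 3: appended to row 1. P = [[3]].
Insert 1: 1 bumps 3 from row 1; 3 starts row 2. P = [[1], [3]].
Insert 2: appended to row 1. P = [[1, 2], [3]].

So P = [[1, 2], [3]], Q = [[1, 3], [2]].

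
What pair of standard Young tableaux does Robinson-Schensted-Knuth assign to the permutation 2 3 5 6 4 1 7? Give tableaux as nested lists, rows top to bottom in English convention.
P = [[1, 3, 4, 6, 7], [2], [5]], Q = [[1, 2, 3, 4, 7], [5], [6]]

Insert each entry of the permutation into P by Schensted row insertion, recording in Q the position of each new cell.

Insert 2: appended to row 1. P = [[2]].
Insert 3: appended to row 1. P = [[2, 3]].
Insert 5: appended to row 1. P = [[2, 3, 5]].
Insert 6: appended to row 1. P = [[2, 3, 5, 6]].
Insert 4: 4 bumps 5 from row 1; 5 starts row 2. P = [[2, 3, 4, 6], [5]].
Insert 1: 1 bumps 2 from row 1; 2 bumps 5 from row 2; 5 starts row 3. P = [[1, 3, 4, 6], [2], [5]].
Insert 7: appended to row 1. P = [[1, 3, 4, 6, 7], [2], [5]].

So P = [[1, 3, 4, 6, 7], [2], [5]], Q = [[1, 2, 3, 4, 7], [5], [6]].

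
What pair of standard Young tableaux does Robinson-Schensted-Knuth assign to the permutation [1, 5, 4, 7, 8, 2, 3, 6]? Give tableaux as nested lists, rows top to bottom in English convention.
P = [[1, 2, 3, 6], [4, 7, 8], [5]], Q = [[1, 2, 4, 5], [3, 7, 8], [6]]

Insert each entry of the permutation into P by Schensted row insertion, recording in Q the position of each new cell.

Insert 1: appended to row 1. P = [[1]].
Insert 5: appended to row 1. P = [[1, 5]].
Insert 4: 4 bumps 5 from row 1; 5 starts row 2. P = [[1, 4], [5]].
Insert 7: appended to row 1. P = [[1, 4, 7], [5]].
Insert 8: appended to row 1. P = [[1, 4, 7, 8], [5]].
Insert 2: 2 bumps 4 from row 1; 4 bumps 5 from row 2; 5 starts row 3. P = [[1, 2, 7, 8], [4], [5]].
Insert 3: 3 bumps 7 from row 1; 7 appends to row 2. P = [[1, 2, 3, 8], [4, 7], [5]].
Insert 6: 6 bumps 8 from row 1; 8 appends to row 2. P = [[1, 2, 3, 6], [4, 7, 8], [5]].

So P = [[1, 2, 3, 6], [4, 7, 8], [5]], Q = [[1, 2, 4, 5], [3, 7, 8], [6]].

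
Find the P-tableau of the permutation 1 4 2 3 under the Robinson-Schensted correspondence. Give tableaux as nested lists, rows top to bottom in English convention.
Insert 1: appended to row 1. P = [[1]].
Insert 4: appended to row 1. P = [[1, 4]].
Insert 2: 2 bumps 4 from row 1; 4 starts row 2. P = [[1, 2], [4]].
Insert 3: appended to row 1. P = [[1, 2, 3], [4]].

So P = [[1, 2, 3], [4]].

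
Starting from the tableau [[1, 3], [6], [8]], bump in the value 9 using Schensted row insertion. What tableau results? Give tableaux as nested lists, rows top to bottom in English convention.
9 is larger than every entry of row 1, so it is appended to row 1. The new tableau is [[1, 3, 9], [6], [8]].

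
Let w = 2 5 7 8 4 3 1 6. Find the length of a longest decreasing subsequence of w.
4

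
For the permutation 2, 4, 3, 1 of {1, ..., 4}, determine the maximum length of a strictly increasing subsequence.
2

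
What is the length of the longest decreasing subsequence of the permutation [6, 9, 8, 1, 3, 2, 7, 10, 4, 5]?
4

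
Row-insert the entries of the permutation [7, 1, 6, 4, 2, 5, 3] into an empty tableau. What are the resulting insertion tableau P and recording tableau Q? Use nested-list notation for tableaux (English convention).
Insert each entry of the permutation into P by Schensted row insertion, recording in Q the position of each new cell.

Insert 7: appended to row 1. P = [[7]].
Insert 1: 1 bumps 7 from row 1; 7 starts row 2. P = [[1], [7]].
Insert 6: appended to row 1. P = [[1, 6], [7]].
Insert 4: 4 bumps 6 from row 1; 6 bumps 7 from row 2; 7 starts row 3. P = [[1, 4], [6], [7]].
Insert 2: 2 bumps 4 from row 1; 4 bumps 6 from row 2; 6 bumps 7 from row 3; 7 starts row 4. P = [[1, 2], [4], [6], [7]].
Insert 5: appended to row 1. P = [[1, 2, 5], [4], [6], [7]].
Insert 3: 3 bumps 5 from row 1; 5 appends to row 2. P = [[1, 2, 3], [4, 5], [6], [7]].

So P = [[1, 2, 3], [4, 5], [6], [7]], Q = [[1, 3, 6], [2, 7], [4], [5]].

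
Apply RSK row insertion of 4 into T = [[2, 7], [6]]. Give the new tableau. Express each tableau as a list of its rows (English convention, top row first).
In row 1, 4 replaces 7 (the leftmost entry greater than 4); 7 is bumped to row 2. 7 is appended to row 2. The new tableau is [[2, 4], [6, 7]].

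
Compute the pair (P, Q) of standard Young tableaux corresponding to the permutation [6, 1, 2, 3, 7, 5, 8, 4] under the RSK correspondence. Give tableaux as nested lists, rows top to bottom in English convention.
P = [[1, 2, 3, 4, 8], [5, 7], [6]], Q = [[1, 3, 4, 5, 7], [2, 6], [8]]

Insert each entry of the permutation into P by Schensted row insertion, recording in Q the position of each new cell.

Insert 6: appended to row 1. P = [[6]], Q = [[1]].
Insert 1: 1 bumps 6 from row 1; 6 starts row 2. P = [[1], [6]], Q = [[1], [2]].
Insert 2: appended to row 1. P = [[1, 2], [6]], Q = [[1, 3], [2]].
Insert 3: appended to row 1. P = [[1, 2, 3], [6]], Q = [[1, 3, 4], [2]].
Insert 7: appended to row 1. P = [[1, 2, 3, 7], [6]], Q = [[1, 3, 4, 5], [2]].
Insert 5: 5 bumps 7 from row 1; 7 appends to row 2. P = [[1, 2, 3, 5], [6, 7]], Q = [[1, 3, 4, 5], [2, 6]].
Insert 8: appended to row 1. P = [[1, 2, 3, 5, 8], [6, 7]], Q = [[1, 3, 4, 5, 7], [2, 6]].
Insert 4: 4 bumps 5 from row 1; 5 bumps 6 from row 2; 6 starts row 3. P = [[1, 2, 3, 4, 8], [5, 7], [6]], Q = [[1, 3, 4, 5, 7], [2, 6], [8]].

So P = [[1, 2, 3, 4, 8], [5, 7], [6]], Q = [[1, 3, 4, 5, 7], [2, 6], [8]].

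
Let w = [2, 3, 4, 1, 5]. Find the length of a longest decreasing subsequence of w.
2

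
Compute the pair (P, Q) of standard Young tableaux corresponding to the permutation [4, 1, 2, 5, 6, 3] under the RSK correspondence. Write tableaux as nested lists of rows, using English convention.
Insert each entry of the permutation into P by Schensted row insertion, recording in Q the position of each new cell.

Insert 4: appended to row 1. P = [[4]], Q = [[1]].
Insert 1: 1 bumps 4 from row 1; 4 starts row 2. P = [[1], [4]], Q = [[1], [2]].
Insert 2: appended to row 1. P = [[1, 2], [4]], Q = [[1, 3], [2]].
Insert 5: appended to row 1. P = [[1, 2, 5], [4]], Q = [[1, 3, 4], [2]].
Insert 6: appended to row 1. P = [[1, 2, 5, 6], [4]], Q = [[1, 3, 4, 5], [2]].
Insert 3: 3 bumps 5 from row 1; 5 appends to row 2. P = [[1, 2, 3, 6], [4, 5]], Q = [[1, 3, 4, 5], [2, 6]].

So P = [[1, 2, 3, 6], [4, 5]], Q = [[1, 3, 4, 5], [2, 6]].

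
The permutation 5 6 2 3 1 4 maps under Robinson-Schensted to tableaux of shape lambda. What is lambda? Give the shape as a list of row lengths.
[3, 2, 1]

Row-insert each entry into an empty tableau.

After inserting 5: P = [[5]].
After inserting 6: P = [[5, 6]].
After inserting 2: P = [[2, 6], [5]].
After inserting 3: P = [[2, 3], [5, 6]].
After inserting 1: P = [[1, 3], [2, 6], [5]].
After inserting 4: P = [[1, 3, 4], [2, 6], [5]].

The final insertion tableau P = [[1, 3, 4], [2, 6], [5]] has shape [3, 2, 1].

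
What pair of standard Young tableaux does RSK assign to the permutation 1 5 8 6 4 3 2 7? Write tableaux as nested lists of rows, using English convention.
P = [[1, 2, 6, 7], [3], [4], [5], [8]], Q = [[1, 2, 3, 8], [4], [5], [6], [7]]

Insert each entry of the permutation into P by Schensted row insertion, recording in Q the position of each new cell.

After inserting 1: P = [[1]].
After inserting 5: P = [[1, 5]].
After inserting 8: P = [[1, 5, 8]].
After inserting 6: P = [[1, 5, 6], [8]].
After inserting 4: P = [[1, 4, 6], [5], [8]].
After inserting 3: P = [[1, 3, 6], [4], [5], [8]].
After inserting 2: P = [[1, 2, 6], [3], [4], [5], [8]].
After inserting 7: P = [[1, 2, 6, 7], [3], [4], [5], [8]].

So P = [[1, 2, 6, 7], [3], [4], [5], [8]], Q = [[1, 2, 3, 8], [4], [5], [6], [7]].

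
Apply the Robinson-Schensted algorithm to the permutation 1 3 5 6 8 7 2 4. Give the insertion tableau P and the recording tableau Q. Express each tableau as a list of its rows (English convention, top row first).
P = [[1, 2, 4, 6, 7], [3, 5], [8]], Q = [[1, 2, 3, 4, 5], [6, 8], [7]]

Insert each entry of the permutation into P by Schensted row insertion, recording in Q the position of each new cell.

Insert 1: appended to row 1. P = [[1]], Q = [[1]].
Insert 3: appended to row 1. P = [[1, 3]], Q = [[1, 2]].
Insert 5: appended to row 1. P = [[1, 3, 5]], Q = [[1, 2, 3]].
Insert 6: appended to row 1. P = [[1, 3, 5, 6]], Q = [[1, 2, 3, 4]].
Insert 8: appended to row 1. P = [[1, 3, 5, 6, 8]], Q = [[1, 2, 3, 4, 5]].
Insert 7: 7 bumps 8 from row 1; 8 starts row 2. P = [[1, 3, 5, 6, 7], [8]], Q = [[1, 2, 3, 4, 5], [6]].
Insert 2: 2 bumps 3 from row 1; 3 bumps 8 from row 2; 8 starts row 3. P = [[1, 2, 5, 6, 7], [3], [8]], Q = [[1, 2, 3, 4, 5], [6], [7]].
Insert 4: 4 bumps 5 from row 1; 5 appends to row 2. P = [[1, 2, 4, 6, 7], [3, 5], [8]], Q = [[1, 2, 3, 4, 5], [6, 8], [7]].

So P = [[1, 2, 4, 6, 7], [3, 5], [8]], Q = [[1, 2, 3, 4, 5], [6, 8], [7]].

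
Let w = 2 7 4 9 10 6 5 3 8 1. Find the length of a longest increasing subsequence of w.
4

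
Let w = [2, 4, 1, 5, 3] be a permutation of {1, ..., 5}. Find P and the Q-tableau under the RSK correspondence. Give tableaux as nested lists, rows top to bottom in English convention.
Insert each entry of the permutation into P by Schensted row insertion, recording in Q the position of each new cell.

Insert 2: appended to row 1. P = [[2]].
Insert 4: appended to row 1. P = [[2, 4]].
Insert 1: 1 bumps 2 from row 1; 2 starts row 2. P = [[1, 4], [2]].
Insert 5: appended to row 1. P = [[1, 4, 5], [2]].
Insert 3: 3 bumps 4 from row 1; 4 appends to row 2. P = [[1, 3, 5], [2, 4]].

So P = [[1, 3, 5], [2, 4]], Q = [[1, 2, 4], [3, 5]].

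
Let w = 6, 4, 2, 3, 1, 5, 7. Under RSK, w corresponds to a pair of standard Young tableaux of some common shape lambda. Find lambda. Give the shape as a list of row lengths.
Row-insert each entry into an empty tableau.

After inserting 6: P = [[6]].
After inserting 4: P = [[4], [6]].
After inserting 2: P = [[2], [4], [6]].
After inserting 3: P = [[2, 3], [4], [6]].
After inserting 1: P = [[1, 3], [2], [4], [6]].
After inserting 5: P = [[1, 3, 5], [2], [4], [6]].
After inserting 7: P = [[1, 3, 5, 7], [2], [4], [6]].

The final insertion tableau P = [[1, 3, 5, 7], [2], [4], [6]] has shape [4, 1, 1, 1].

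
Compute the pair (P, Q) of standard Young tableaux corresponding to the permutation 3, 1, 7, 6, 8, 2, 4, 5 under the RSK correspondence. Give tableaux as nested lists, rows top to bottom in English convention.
P = [[1, 2, 4, 5], [3, 6, 8], [7]], Q = [[1, 3, 5, 8], [2, 4, 7], [6]]

Insert each entry of the permutation into P by Schensted row insertion, recording in Q the position of each new cell.

Insert 3: appended to row 1. P = [[3]].
Insert 1: 1 bumps 3 from row 1; 3 starts row 2. P = [[1], [3]].
Insert 7: appended to row 1. P = [[1, 7], [3]].
Insert 6: 6 bumps 7 from row 1; 7 appends to row 2. P = [[1, 6], [3, 7]].
Insert 8: appended to row 1. P = [[1, 6, 8], [3, 7]].
Insert 2: 2 bumps 6 from row 1; 6 bumps 7 from row 2; 7 starts row 3. P = [[1, 2, 8], [3, 6], [7]].
Insert 4: 4 bumps 8 from row 1; 8 appends to row 2. P = [[1, 2, 4], [3, 6, 8], [7]].
Insert 5: appended to row 1. P = [[1, 2, 4, 5], [3, 6, 8], [7]].

So P = [[1, 2, 4, 5], [3, 6, 8], [7]], Q = [[1, 3, 5, 8], [2, 4, 7], [6]].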